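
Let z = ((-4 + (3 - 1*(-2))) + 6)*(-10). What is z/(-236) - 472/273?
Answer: -46141/32214 ≈ -1.4323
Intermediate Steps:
z = -70 (z = ((-4 + (3 + 2)) + 6)*(-10) = ((-4 + 5) + 6)*(-10) = (1 + 6)*(-10) = 7*(-10) = -70)
z/(-236) - 472/273 = -70/(-236) - 472/273 = -70*(-1/236) - 472*1/273 = 35/118 - 472/273 = -46141/32214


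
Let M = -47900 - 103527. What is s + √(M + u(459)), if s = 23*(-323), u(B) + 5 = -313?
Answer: -7429 + I*√151745 ≈ -7429.0 + 389.54*I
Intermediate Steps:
u(B) = -318 (u(B) = -5 - 313 = -318)
M = -151427
s = -7429
s + √(M + u(459)) = -7429 + √(-151427 - 318) = -7429 + √(-151745) = -7429 + I*√151745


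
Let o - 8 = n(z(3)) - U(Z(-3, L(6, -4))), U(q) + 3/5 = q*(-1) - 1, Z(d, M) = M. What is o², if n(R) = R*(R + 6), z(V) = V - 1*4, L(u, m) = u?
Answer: 2809/25 ≈ 112.36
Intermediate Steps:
z(V) = -4 + V (z(V) = V - 4 = -4 + V)
U(q) = -8/5 - q (U(q) = -⅗ + (q*(-1) - 1) = -⅗ + (-q - 1) = -⅗ + (-1 - q) = -8/5 - q)
n(R) = R*(6 + R)
o = 53/5 (o = 8 + ((-4 + 3)*(6 + (-4 + 3)) - (-8/5 - 1*6)) = 8 + (-(6 - 1) - (-8/5 - 6)) = 8 + (-1*5 - 1*(-38/5)) = 8 + (-5 + 38/5) = 8 + 13/5 = 53/5 ≈ 10.600)
o² = (53/5)² = 2809/25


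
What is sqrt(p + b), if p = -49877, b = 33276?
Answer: I*sqrt(16601) ≈ 128.84*I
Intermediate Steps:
sqrt(p + b) = sqrt(-49877 + 33276) = sqrt(-16601) = I*sqrt(16601)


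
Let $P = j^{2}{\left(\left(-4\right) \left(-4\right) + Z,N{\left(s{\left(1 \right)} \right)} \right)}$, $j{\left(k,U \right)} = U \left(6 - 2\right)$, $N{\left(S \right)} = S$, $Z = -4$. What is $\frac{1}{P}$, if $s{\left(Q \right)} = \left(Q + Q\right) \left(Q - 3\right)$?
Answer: $\frac{1}{256} \approx 0.0039063$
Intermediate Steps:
$s{\left(Q \right)} = 2 Q \left(-3 + Q\right)$
$j{\left(k,U \right)} = 4 U$ ($j{\left(k,U \right)} = U 4 = 4 U$)
$P = 256$ ($P = \left(4 \cdot 2 \cdot 1 \left(-3 + 1\right)\right)^{2} = \left(4 \cdot 2 \cdot 1 \left(-2\right)\right)^{2} = \left(4 \left(-4\right)\right)^{2} = \left(-16\right)^{2} = 256$)
$\frac{1}{P} = \frac{1}{256}$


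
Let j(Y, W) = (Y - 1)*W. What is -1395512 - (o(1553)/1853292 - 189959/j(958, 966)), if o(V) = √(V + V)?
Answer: -16754514605/12006 - √3106/1853292 ≈ -1.3955e+6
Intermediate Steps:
o(V) = √2*√V (o(V) = √(2*V) = √2*√V)
j(Y, W) = W*(-1 + Y) (j(Y, W) = (-1 + Y)*W = W*(-1 + Y))
-1395512 - (o(1553)/1853292 - 189959/j(958, 966)) = -1395512 - ((√2*√1553)/1853292 - 189959*1/(966*(-1 + 958))) = -1395512 - (√3106*(1/1853292) - 189959/(966*957)) = -1395512 - (√3106/1853292 - 189959/924462) = -1395512 - (√3106/1853292 - 189959*1/924462) = -1395512 - (√3106/1853292 - 2467/12006) = -1395512 - (-2467/12006 + √3106/1853292) = -1395512 + (2467/12006 - √3106/1853292) = -16754514605/12006 - √3106/1853292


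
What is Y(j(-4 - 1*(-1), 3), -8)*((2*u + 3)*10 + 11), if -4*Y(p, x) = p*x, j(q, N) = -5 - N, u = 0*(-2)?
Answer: -656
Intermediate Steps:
u = 0
Y(p, x) = -p*x/4
Y(j(-4 - 1*(-1), 3), -8)*((2*u + 3)*10 + 11) = (-¼*(-5 - 1*3)*(-8))*((2*0 + 3)*10 + 11) = (-¼*(-5 - 3)*(-8))*((0 + 3)*10 + 11) = (-¼*(-8)*(-8))*(3*10 + 11) = -16*(30 + 11) = -16*41 = -656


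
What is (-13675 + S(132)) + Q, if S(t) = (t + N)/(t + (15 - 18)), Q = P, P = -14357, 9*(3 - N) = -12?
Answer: -10847975/387 ≈ -28031.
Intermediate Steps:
N = 13/3 (N = 3 - ⅑*(-12) = 3 + 4/3 = 13/3 ≈ 4.3333)
Q = -14357
S(t) = (13/3 + t)/(-3 + t) (S(t) = (t + 13/3)/(t + (15 - 18)) = (13/3 + t)/(t - 3) = (13/3 + t)/(-3 + t))
(-13675 + S(132)) + Q = (-13675 + (13/3 + 132)/(-3 + 132)) - 14357 = (-13675 + (409/3)/129) - 14357 = (-13675 + (1/129)*(409/3)) - 14357 = (-13675 + 409/387) - 14357 = -5291816/387 - 14357 = -10847975/387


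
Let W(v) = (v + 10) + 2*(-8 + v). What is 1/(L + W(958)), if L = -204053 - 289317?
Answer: -1/490502 ≈ -2.0387e-6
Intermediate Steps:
W(v) = -6 + 3*v (W(v) = (10 + v) + (-16 + 2*v) = -6 + 3*v)
L = -493370
1/(L + W(958)) = 1/(-493370 + (-6 + 3*958)) = 1/(-493370 + (-6 + 2874)) = 1/(-493370 + 2868) = 1/(-490502) = -1/490502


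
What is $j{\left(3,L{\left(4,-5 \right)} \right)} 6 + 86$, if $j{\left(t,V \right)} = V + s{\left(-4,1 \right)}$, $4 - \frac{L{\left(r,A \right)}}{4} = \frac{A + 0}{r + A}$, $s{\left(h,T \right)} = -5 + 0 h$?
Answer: $32$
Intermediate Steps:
$s{\left(h,T \right)} = -5$ ($s{\left(h,T \right)} = -5 + 0 = -5$)
$L{\left(r,A \right)} = 16 - \frac{4 A}{A + r}$ ($L{\left(r,A \right)} = 16 - 4 \frac{A + 0}{r + A} = 16 - 4 \frac{A}{A + r} = 16 - \frac{4 A}{A + r}$)
$j{\left(t,V \right)} = -5 + V$ ($j{\left(t,V \right)} = V - 5 = -5 + V$)
$j{\left(3,L{\left(4,-5 \right)} \right)} 6 + 86 = \left(-5 + \frac{4 \left(3 \left(-5\right) + 4 \cdot 4\right)}{-5 + 4}\right) 6 + 86 = \left(-5 + \frac{4 \left(-15 + 16\right)}{-1}\right) 6 + 86 = \left(-5 + 4 \left(-1\right) 1\right) 6 + 86 = \left(-5 - 4\right) 6 + 86 = \left(-9\right) 6 + 86 = -54 + 86 = 32$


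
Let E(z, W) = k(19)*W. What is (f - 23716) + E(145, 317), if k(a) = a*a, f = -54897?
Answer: 35824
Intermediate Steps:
k(a) = a²
E(z, W) = 361*W (E(z, W) = 19²*W = 361*W)
(f - 23716) + E(145, 317) = (-54897 - 23716) + 361*317 = -78613 + 114437 = 35824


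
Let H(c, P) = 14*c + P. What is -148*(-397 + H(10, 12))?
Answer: 36260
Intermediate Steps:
H(c, P) = P + 14*c
-148*(-397 + H(10, 12)) = -148*(-397 + (12 + 14*10)) = -148*(-397 + (12 + 140)) = -148*(-397 + 152) = -148*(-245) = 36260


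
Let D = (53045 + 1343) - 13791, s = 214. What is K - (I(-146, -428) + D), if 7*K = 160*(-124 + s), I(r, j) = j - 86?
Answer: -266181/7 ≈ -38026.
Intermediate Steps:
I(r, j) = -86 + j
D = 40597 (D = 54388 - 13791 = 40597)
K = 14400/7 (K = (160*(-124 + 214))/7 = (160*90)/7 = (⅐)*14400 = 14400/7 ≈ 2057.1)
K - (I(-146, -428) + D) = 14400/7 - ((-86 - 428) + 40597) = 14400/7 - (-514 + 40597) = 14400/7 - 1*40083 = 14400/7 - 40083 = -266181/7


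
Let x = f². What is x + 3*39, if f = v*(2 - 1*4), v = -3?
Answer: 153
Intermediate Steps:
f = 6 (f = -3*(2 - 1*4) = -3*(2 - 4) = -3*(-2) = 6)
x = 36 (x = 6² = 36)
x + 3*39 = 36 + 3*39 = 36 + 117 = 153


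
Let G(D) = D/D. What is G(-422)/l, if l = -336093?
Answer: -1/336093 ≈ -2.9754e-6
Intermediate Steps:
G(D) = 1
G(-422)/l = 1/(-336093) = 1*(-1/336093) = -1/336093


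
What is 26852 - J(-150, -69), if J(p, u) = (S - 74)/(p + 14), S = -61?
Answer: 3651737/136 ≈ 26851.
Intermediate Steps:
J(p, u) = -135/(14 + p) (J(p, u) = (-61 - 74)/(p + 14) = -135/(14 + p))
26852 - J(-150, -69) = 26852 - (-135)/(14 - 150) = 26852 - (-135)/(-136) = 26852 - (-135)*(-1)/136 = 26852 - 1*135/136 = 26852 - 135/136 = 3651737/136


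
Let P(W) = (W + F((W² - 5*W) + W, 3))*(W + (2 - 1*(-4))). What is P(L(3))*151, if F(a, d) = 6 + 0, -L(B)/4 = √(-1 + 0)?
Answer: 3020 - 7248*I ≈ 3020.0 - 7248.0*I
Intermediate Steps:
L(B) = -4*I (L(B) = -4*√(-1 + 0) = -4*I)
F(a, d) = 6
P(W) = (6 + W)² (P(W) = (W + 6)*(W + (2 - 1*(-4))) = (6 + W)*(W + (2 + 4)) = (6 + W)*(W + 6) = (6 + W)*(6 + W) = (6 + W)²)
P(L(3))*151 = (36 + (-4*I)² + 12*(-4*I))*151 = (36 - 16 - 48*I)*151 = (20 - 48*I)*151 = 3020 - 7248*I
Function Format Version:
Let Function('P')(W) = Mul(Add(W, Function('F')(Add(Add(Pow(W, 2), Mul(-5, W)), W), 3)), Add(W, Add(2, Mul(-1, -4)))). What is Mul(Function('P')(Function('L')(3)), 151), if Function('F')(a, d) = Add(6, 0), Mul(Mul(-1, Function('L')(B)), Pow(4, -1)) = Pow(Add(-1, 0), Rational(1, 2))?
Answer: Add(3020, Mul(-7248, I)) ≈ Add(3020.0, Mul(-7248.0, I))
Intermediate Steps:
Function('L')(B) = Mul(-4, I) (Function('L')(B) = Mul(-4, Pow(Add(-1, 0), Rational(1, 2))) = Mul(-4, Pow(-1, Rational(1, 2))) = Mul(-4, I))
Function('F')(a, d) = 6
Function('P')(W) = Pow(Add(6, W), 2) (Function('P')(W) = Mul(Add(W, 6), Add(W, Add(2, Mul(-1, -4)))) = Mul(Add(6, W), Add(W, Add(2, 4))) = Mul(Add(6, W), Add(W, 6)) = Mul(Add(6, W), Add(6, W)) = Pow(Add(6, W), 2))
Mul(Function('P')(Function('L')(3)), 151) = Mul(Add(36, Pow(Mul(-4, I), 2), Mul(12, Mul(-4, I))), 151) = Mul(Add(36, -16, Mul(-48, I)), 151) = Mul(Add(20, Mul(-48, I)), 151) = Add(3020, Mul(-7248, I))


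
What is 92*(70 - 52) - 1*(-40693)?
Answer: 42349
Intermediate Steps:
92*(70 - 52) - 1*(-40693) = 92*18 + 40693 = 1656 + 40693 = 42349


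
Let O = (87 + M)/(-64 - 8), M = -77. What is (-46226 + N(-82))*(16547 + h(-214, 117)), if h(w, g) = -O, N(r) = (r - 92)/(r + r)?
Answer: -2257956715165/2952 ≈ -7.6489e+8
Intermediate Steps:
N(r) = (-92 + r)/(2*r) (N(r) = (-92 + r)/((2*r)) = (-92 + r)*(1/(2*r)) = (-92 + r)/(2*r))
O = -5/36 (O = (87 - 77)/(-64 - 8) = 10/(-72) = 10*(-1/72) = -5/36 ≈ -0.13889)
h(w, g) = 5/36 (h(w, g) = -1*(-5/36) = 5/36)
(-46226 + N(-82))*(16547 + h(-214, 117)) = (-46226 + (½)*(-92 - 82)/(-82))*(16547 + 5/36) = (-46226 + (½)*(-1/82)*(-174))*(595697/36) = (-46226 + 87/82)*(595697/36) = -3790445/82*595697/36 = -2257956715165/2952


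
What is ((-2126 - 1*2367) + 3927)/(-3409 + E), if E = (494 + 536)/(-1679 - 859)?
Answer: 359127/2163268 ≈ 0.16601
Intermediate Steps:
E = -515/1269 (E = 1030/(-2538) = 1030*(-1/2538) = -515/1269 ≈ -0.40583)
((-2126 - 1*2367) + 3927)/(-3409 + E) = ((-2126 - 1*2367) + 3927)/(-3409 - 515/1269) = ((-2126 - 2367) + 3927)/(-4326536/1269) = (-4493 + 3927)*(-1269/4326536) = -566*(-1269/4326536) = 359127/2163268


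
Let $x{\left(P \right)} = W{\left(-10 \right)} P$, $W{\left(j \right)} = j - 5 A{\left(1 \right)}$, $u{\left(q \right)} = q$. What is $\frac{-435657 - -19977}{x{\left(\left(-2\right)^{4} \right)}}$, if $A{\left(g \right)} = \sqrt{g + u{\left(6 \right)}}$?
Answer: $-3464 + 1732 \sqrt{7} \approx 1118.4$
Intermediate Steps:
$A{\left(g \right)} = \sqrt{6 + g}$ ($A{\left(g \right)} = \sqrt{g + 6} = \sqrt{6 + g}$)
$W{\left(j \right)} = j - 5 \sqrt{7}$ ($W{\left(j \right)} = j - 5 \sqrt{6 + 1} = j - 5 \sqrt{7}$)
$x{\left(P \right)} = P \left(-10 - 5 \sqrt{7}\right)$ ($x{\left(P \right)} = \left(-10 - 5 \sqrt{7}\right) P = P \left(-10 - 5 \sqrt{7}\right)$)
$\frac{-435657 - -19977}{x{\left(\left(-2\right)^{4} \right)}} = \frac{-435657 - -19977}{\left(-5\right) \left(-2\right)^{4} \left(2 + \sqrt{7}\right)} = \frac{-435657 + 19977}{\left(-5\right) 16 \left(2 + \sqrt{7}\right)} = - \frac{415680}{-160 - 80 \sqrt{7}}$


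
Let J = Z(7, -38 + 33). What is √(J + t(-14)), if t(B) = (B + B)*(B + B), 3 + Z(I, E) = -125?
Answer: 4*√41 ≈ 25.612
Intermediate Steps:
Z(I, E) = -128 (Z(I, E) = -3 - 125 = -128)
t(B) = 4*B² (t(B) = (2*B)*(2*B) = 4*B²)
J = -128
√(J + t(-14)) = √(-128 + 4*(-14)²) = √(-128 + 4*196) = √(-128 + 784) = √656 = 4*√41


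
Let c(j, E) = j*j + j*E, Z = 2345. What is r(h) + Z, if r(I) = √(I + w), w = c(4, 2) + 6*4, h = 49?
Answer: 2345 + √97 ≈ 2354.8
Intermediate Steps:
c(j, E) = j² + E*j
w = 48 (w = 4*(2 + 4) + 6*4 = 4*6 + 24 = 24 + 24 = 48)
r(I) = √(48 + I) (r(I) = √(I + 48) = √(48 + I))
r(h) + Z = √(48 + 49) + 2345 = √97 + 2345 = 2345 + √97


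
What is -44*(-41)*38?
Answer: 68552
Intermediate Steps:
-44*(-41)*38 = 1804*38 = 68552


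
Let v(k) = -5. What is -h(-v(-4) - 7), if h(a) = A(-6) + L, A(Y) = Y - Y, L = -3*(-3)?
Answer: -9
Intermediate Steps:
L = 9
A(Y) = 0
h(a) = 9 (h(a) = 0 + 9 = 9)
-h(-v(-4) - 7) = -1*9 = -9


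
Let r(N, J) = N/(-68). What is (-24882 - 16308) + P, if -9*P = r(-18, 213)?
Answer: -1400461/34 ≈ -41190.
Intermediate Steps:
r(N, J) = -N/68 (r(N, J) = N*(-1/68) = -N/68)
P = -1/34 (P = -(-1)*(-18)/612 = -⅑*9/34 = -1/34 ≈ -0.029412)
(-24882 - 16308) + P = (-24882 - 16308) - 1/34 = -41190 - 1/34 = -1400461/34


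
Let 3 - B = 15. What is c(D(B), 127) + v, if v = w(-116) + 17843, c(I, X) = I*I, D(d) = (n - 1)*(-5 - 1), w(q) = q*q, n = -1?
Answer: 31443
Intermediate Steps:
B = -12 (B = 3 - 1*15 = 3 - 15 = -12)
w(q) = q²
D(d) = 12 (D(d) = (-1 - 1)*(-5 - 1) = -2*(-6) = 12)
c(I, X) = I²
v = 31299 (v = (-116)² + 17843 = 13456 + 17843 = 31299)
c(D(B), 127) + v = 12² + 31299 = 144 + 31299 = 31443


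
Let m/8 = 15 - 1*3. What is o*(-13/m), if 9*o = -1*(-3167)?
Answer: -41171/864 ≈ -47.652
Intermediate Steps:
m = 96 (m = 8*(15 - 1*3) = 8*(15 - 3) = 8*12 = 96)
o = 3167/9 (o = (-1*(-3167))/9 = (⅑)*3167 = 3167/9 ≈ 351.89)
o*(-13/m) = 3167*(-13/96)/9 = 3167*(-13*1/96)/9 = (3167/9)*(-13/96) = -41171/864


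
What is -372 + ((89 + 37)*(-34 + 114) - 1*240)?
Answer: 9468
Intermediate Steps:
-372 + ((89 + 37)*(-34 + 114) - 1*240) = -372 + (126*80 - 240) = -372 + (10080 - 240) = -372 + 9840 = 9468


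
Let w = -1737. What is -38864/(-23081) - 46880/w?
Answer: 1149544048/40091697 ≈ 28.673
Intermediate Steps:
-38864/(-23081) - 46880/w = -38864/(-23081) - 46880/(-1737) = -38864*(-1/23081) - 46880*(-1/1737) = 38864/23081 + 46880/1737 = 1149544048/40091697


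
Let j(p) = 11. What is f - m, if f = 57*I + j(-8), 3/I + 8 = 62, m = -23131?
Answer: 138871/6 ≈ 23145.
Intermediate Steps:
I = 1/18 (I = 3/(-8 + 62) = 3/54 = 3*(1/54) = 1/18 ≈ 0.055556)
f = 85/6 (f = 57*(1/18) + 11 = 19/6 + 11 = 85/6 ≈ 14.167)
f - m = 85/6 - 1*(-23131) = 85/6 + 23131 = 138871/6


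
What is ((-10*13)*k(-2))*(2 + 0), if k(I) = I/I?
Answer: -260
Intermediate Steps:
k(I) = 1
((-10*13)*k(-2))*(2 + 0) = (-10*13*1)*(2 + 0) = -130*1*2 = -130*2 = -260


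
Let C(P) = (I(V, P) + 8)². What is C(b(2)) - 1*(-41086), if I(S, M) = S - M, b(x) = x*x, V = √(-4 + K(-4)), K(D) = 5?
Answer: 41111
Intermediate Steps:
V = 1 (V = √(-4 + 5) = √1 = 1)
b(x) = x²
C(P) = (9 - P)² (C(P) = ((1 - P) + 8)² = (9 - P)²)
C(b(2)) - 1*(-41086) = (9 - 1*2²)² - 1*(-41086) = (9 - 1*4)² + 41086 = (9 - 4)² + 41086 = 5² + 41086 = 25 + 41086 = 41111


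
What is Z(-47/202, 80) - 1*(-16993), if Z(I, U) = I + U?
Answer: 3448699/202 ≈ 17073.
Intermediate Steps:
Z(-47/202, 80) - 1*(-16993) = (-47/202 + 80) - 1*(-16993) = (-47*1/202 + 80) + 16993 = (-47/202 + 80) + 16993 = 16113/202 + 16993 = 3448699/202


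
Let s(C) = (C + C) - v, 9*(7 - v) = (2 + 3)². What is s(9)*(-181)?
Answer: -22444/9 ≈ -2493.8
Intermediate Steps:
v = 38/9 (v = 7 - (2 + 3)²/9 = 7 - ⅑*5² = 7 - ⅑*25 = 7 - 25/9 = 38/9 ≈ 4.2222)
s(C) = -38/9 + 2*C (s(C) = (C + C) - 1*38/9 = 2*C - 38/9 = -38/9 + 2*C)
s(9)*(-181) = (-38/9 + 2*9)*(-181) = (-38/9 + 18)*(-181) = (124/9)*(-181) = -22444/9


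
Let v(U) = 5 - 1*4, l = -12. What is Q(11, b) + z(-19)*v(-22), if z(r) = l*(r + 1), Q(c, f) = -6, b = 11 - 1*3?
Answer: 210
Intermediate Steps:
b = 8 (b = 11 - 3 = 8)
v(U) = 1 (v(U) = 5 - 4 = 1)
z(r) = -12 - 12*r (z(r) = -12*(r + 1) = -12*(1 + r) = -12 - 12*r)
Q(11, b) + z(-19)*v(-22) = -6 + (-12 - 12*(-19))*1 = -6 + (-12 + 228)*1 = -6 + 216*1 = -6 + 216 = 210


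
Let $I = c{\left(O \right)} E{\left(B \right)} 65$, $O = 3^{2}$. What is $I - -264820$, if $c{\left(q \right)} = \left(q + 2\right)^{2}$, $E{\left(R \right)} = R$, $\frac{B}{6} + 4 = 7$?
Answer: $406390$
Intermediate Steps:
$B = 18$ ($B = -24 + 6 \cdot 7 = -24 + 42 = 18$)
$O = 9$
$c{\left(q \right)} = \left(2 + q\right)^{2}$
$I = 141570$ ($I = \left(2 + 9\right)^{2} \cdot 18 \cdot 65 = 11^{2} \cdot 18 \cdot 65 = 121 \cdot 18 \cdot 65 = 2178 \cdot 65 = 141570$)
$I - -264820 = 141570 - -264820 = 141570 + 264820 = 406390$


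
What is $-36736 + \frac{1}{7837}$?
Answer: $- \frac{287900031}{7837} \approx -36736.0$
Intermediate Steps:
$-36736 + \frac{1}{7837} = - \frac{287900031}{7837}$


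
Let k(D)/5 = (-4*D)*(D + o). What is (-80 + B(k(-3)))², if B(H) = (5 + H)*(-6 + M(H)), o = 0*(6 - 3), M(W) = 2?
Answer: 384400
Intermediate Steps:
o = 0 (o = 0*3 = 0)
k(D) = -20*D² (k(D) = 5*((-4*D)*(D + 0)) = 5*((-4*D)*D) = 5*(-4*D²) = -20*D²)
B(H) = -20 - 4*H (B(H) = (5 + H)*(-6 + 2) = (5 + H)*(-4) = -20 - 4*H)
(-80 + B(k(-3)))² = (-80 + (-20 - (-80)*(-3)²))² = (-80 + (-20 - (-80)*9))² = (-80 + (-20 - 4*(-180)))² = (-80 + (-20 + 720))² = (-80 + 700)² = 620² = 384400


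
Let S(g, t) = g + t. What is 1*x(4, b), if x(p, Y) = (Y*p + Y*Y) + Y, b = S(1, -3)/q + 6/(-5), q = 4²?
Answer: -7791/1600 ≈ -4.8694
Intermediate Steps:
q = 16
b = -53/40 (b = (1 - 3)/16 + 6/(-5) = -2*1/16 + 6*(-⅕) = -⅛ - 6/5 = -53/40 ≈ -1.3250)
x(p, Y) = Y + Y² + Y*p (x(p, Y) = (Y*p + Y²) + Y = (Y² + Y*p) + Y = Y + Y² + Y*p)
1*x(4, b) = 1*(-53*(1 - 53/40 + 4)/40) = 1*(-53/40*147/40) = 1*(-7791/1600) = -7791/1600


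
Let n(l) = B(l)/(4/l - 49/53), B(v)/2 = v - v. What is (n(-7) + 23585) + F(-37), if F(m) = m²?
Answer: 24954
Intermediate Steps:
B(v) = 0 (B(v) = 2*(v - v) = 2*0 = 0)
n(l) = 0 (n(l) = 0/(4/l - 49/53) = 0/(-49/53 + 4/l) = 0)
(n(-7) + 23585) + F(-37) = (0 + 23585) + (-37)² = 23585 + 1369 = 24954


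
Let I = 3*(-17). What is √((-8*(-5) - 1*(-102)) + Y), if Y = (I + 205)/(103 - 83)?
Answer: √14970/10 ≈ 12.235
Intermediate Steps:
I = -51
Y = 77/10 (Y = (-51 + 205)/(103 - 83) = 154/20 = 154*(1/20) = 77/10 ≈ 7.7000)
√((-8*(-5) - 1*(-102)) + Y) = √((-8*(-5) - 1*(-102)) + 77/10) = √((40 + 102) + 77/10) = √(142 + 77/10) = √(1497/10) = √14970/10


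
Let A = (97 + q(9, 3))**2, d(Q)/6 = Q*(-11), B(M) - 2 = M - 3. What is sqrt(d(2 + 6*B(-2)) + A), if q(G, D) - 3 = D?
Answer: sqrt(11665) ≈ 108.00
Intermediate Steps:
B(M) = -1 + M (B(M) = 2 + (M - 3) = 2 + (-3 + M) = -1 + M)
d(Q) = -66*Q (d(Q) = 6*(Q*(-11)) = 6*(-11*Q) = -66*Q)
q(G, D) = 3 + D
A = 10609 (A = (97 + (3 + 3))**2 = (97 + 6)**2 = 103**2 = 10609)
sqrt(d(2 + 6*B(-2)) + A) = sqrt(-66*(2 + 6*(-1 - 2)) + 10609) = sqrt(-66*(2 + 6*(-3)) + 10609) = sqrt(-66*(2 - 18) + 10609) = sqrt(-66*(-16) + 10609) = sqrt(1056 + 10609) = sqrt(11665)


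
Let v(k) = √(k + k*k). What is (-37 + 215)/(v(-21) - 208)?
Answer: -9256/10711 - 89*√105/10711 ≈ -0.94930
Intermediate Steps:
v(k) = √(k + k²)
(-37 + 215)/(v(-21) - 208) = (-37 + 215)/(√(-21*(1 - 21)) - 208) = 178/(√(-21*(-20)) - 208) = 178/(√420 - 208) = 178/(2*√105 - 208) = 178/(-208 + 2*√105)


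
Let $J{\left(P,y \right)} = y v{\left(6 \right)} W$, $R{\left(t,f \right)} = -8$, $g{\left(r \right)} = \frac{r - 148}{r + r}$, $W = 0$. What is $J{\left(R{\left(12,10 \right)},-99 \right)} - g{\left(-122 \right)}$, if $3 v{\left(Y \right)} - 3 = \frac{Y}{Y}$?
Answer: $- \frac{135}{122} \approx -1.1066$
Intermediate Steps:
$v{\left(Y \right)} = \frac{4}{3}$ ($v{\left(Y \right)} = 1 + \frac{Y \frac{1}{Y}}{3} = 1 + \frac{1}{3} \cdot 1 = 1 + \frac{1}{3} = \frac{4}{3}$)
$g{\left(r \right)} = \frac{-148 + r}{2 r}$
$J{\left(P,y \right)} = 0$ ($J{\left(P,y \right)} = y \frac{4}{3} \cdot 0 = \frac{4 y}{3} \cdot 0 = 0$)
$J{\left(R{\left(12,10 \right)},-99 \right)} - g{\left(-122 \right)} = 0 - \frac{-148 - 122}{2 \left(-122\right)} = 0 - \frac{1}{2} \left(- \frac{1}{122}\right) \left(-270\right) = 0 - \frac{135}{122} = - \frac{135}{122}$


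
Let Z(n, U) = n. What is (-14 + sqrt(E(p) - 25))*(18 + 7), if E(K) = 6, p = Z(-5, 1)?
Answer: -350 + 25*I*sqrt(19) ≈ -350.0 + 108.97*I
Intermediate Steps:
p = -5
(-14 + sqrt(E(p) - 25))*(18 + 7) = (-14 + sqrt(6 - 25))*(18 + 7) = (-14 + sqrt(-19))*25 = (-14 + I*sqrt(19))*25 = -350 + 25*I*sqrt(19)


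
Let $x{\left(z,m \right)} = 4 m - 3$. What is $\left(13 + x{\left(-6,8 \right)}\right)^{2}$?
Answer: $1764$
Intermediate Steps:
$x{\left(z,m \right)} = -3 + 4 m$
$\left(13 + x{\left(-6,8 \right)}\right)^{2} = \left(13 + \left(-3 + 4 \cdot 8\right)\right)^{2} = \left(13 + \left(-3 + 32\right)\right)^{2} = \left(13 + 29\right)^{2} = 42^{2} = 1764$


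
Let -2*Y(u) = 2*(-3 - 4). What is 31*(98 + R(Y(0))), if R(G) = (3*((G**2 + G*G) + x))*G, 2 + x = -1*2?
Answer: 64232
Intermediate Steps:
x = -4 (x = -2 - 1*2 = -2 - 2 = -4)
Y(u) = 7 (Y(u) = -(-3 - 4) = -(-7) = -1/2*(-14) = 7)
R(G) = G*(-12 + 6*G**2) (R(G) = (3*((G**2 + G*G) - 4))*G = (3*((G**2 + G**2) - 4))*G = (3*(2*G**2 - 4))*G = (3*(-4 + 2*G**2))*G = (-12 + 6*G**2)*G = G*(-12 + 6*G**2))
31*(98 + R(Y(0))) = 31*(98 + 6*7*(-2 + 7**2)) = 31*(98 + 6*7*(-2 + 49)) = 31*(98 + 6*7*47) = 31*(98 + 1974) = 31*2072 = 64232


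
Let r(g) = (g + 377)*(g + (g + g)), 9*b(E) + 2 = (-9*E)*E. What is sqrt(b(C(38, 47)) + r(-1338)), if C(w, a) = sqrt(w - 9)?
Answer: sqrt(34716823)/3 ≈ 1964.0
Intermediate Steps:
C(w, a) = sqrt(-9 + w)
b(E) = -2/9 - E**2 (b(E) = -2/9 + ((-9*E)*E)/9 = -2/9 + (-9*E**2)/9 = -2/9 - E**2)
r(g) = 3*g*(377 + g) (r(g) = (377 + g)*(g + 2*g) = (377 + g)*(3*g) = 3*g*(377 + g))
sqrt(b(C(38, 47)) + r(-1338)) = sqrt((-2/9 - (sqrt(-9 + 38))**2) + 3*(-1338)*(377 - 1338)) = sqrt((-2/9 - (sqrt(29))**2) + 3*(-1338)*(-961)) = sqrt((-2/9 - 1*29) + 3857454) = sqrt((-2/9 - 29) + 3857454) = sqrt(-263/9 + 3857454) = sqrt(34716823/9) = sqrt(34716823)/3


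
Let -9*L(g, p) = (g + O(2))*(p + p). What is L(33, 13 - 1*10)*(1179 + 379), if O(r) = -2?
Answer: -96596/3 ≈ -32199.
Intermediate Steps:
L(g, p) = -2*p*(-2 + g)/9 (L(g, p) = -(g - 2)*(p + p)/9 = -(-2 + g)*2*p/9 = -2*p*(-2 + g)/9)
L(33, 13 - 1*10)*(1179 + 379) = (2*(13 - 1*10)*(2 - 1*33)/9)*(1179 + 379) = (2*(13 - 10)*(2 - 33)/9)*1558 = ((2/9)*3*(-31))*1558 = -62/3*1558 = -96596/3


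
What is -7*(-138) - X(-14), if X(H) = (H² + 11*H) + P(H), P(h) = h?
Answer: 938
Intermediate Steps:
X(H) = H² + 12*H (X(H) = (H² + 11*H) + H = H² + 12*H)
-7*(-138) - X(-14) = -7*(-138) - (-14)*(12 - 14) = 966 - (-14)*(-2) = 966 - 1*28 = 966 - 28 = 938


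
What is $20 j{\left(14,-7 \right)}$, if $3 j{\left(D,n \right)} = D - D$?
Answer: $0$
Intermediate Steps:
$j{\left(D,n \right)} = 0$ ($j{\left(D,n \right)} = \frac{D - D}{3} = \frac{1}{3} \cdot 0 = 0$)
$20 j{\left(14,-7 \right)} = 20 \cdot 0 = 0$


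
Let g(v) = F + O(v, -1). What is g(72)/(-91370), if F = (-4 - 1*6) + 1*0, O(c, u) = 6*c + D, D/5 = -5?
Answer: -397/91370 ≈ -0.0043450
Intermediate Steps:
D = -25 (D = 5*(-5) = -25)
O(c, u) = -25 + 6*c (O(c, u) = 6*c - 25 = -25 + 6*c)
F = -10 (F = (-4 - 6) + 0 = -10 + 0 = -10)
g(v) = -35 + 6*v (g(v) = -10 + (-25 + 6*v) = -35 + 6*v)
g(72)/(-91370) = (-35 + 6*72)/(-91370) = (-35 + 432)*(-1/91370) = 397*(-1/91370) = -397/91370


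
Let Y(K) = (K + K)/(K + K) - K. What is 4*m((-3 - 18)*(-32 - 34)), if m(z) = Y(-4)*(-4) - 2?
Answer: -88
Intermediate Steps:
Y(K) = 1 - K (Y(K) = (2*K)/((2*K)) - K = (2*K)*(1/(2*K)) - K = 1 - K)
m(z) = -22 (m(z) = (1 - 1*(-4))*(-4) - 2 = (1 + 4)*(-4) - 2 = 5*(-4) - 2 = -20 - 2 = -22)
4*m((-3 - 18)*(-32 - 34)) = 4*(-22) = -88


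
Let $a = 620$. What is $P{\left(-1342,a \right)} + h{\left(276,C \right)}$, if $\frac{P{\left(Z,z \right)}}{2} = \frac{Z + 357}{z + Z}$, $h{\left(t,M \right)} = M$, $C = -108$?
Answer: $- \frac{38003}{361} \approx -105.27$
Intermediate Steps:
$P{\left(Z,z \right)} = \frac{2 \left(357 + Z\right)}{Z + z}$ ($P{\left(Z,z \right)} = 2 \frac{Z + 357}{z + Z} = 2 \frac{357 + Z}{Z + z} = \frac{2 \left(357 + Z\right)}{Z + z}$)
$P{\left(-1342,a \right)} + h{\left(276,C \right)} = \frac{2 \left(357 - 1342\right)}{-1342 + 620} - 108 = 2 \frac{1}{-722} \left(-985\right) - 108 = 2 \left(- \frac{1}{722}\right) \left(-985\right) - 108 = \frac{985}{361} - 108 = - \frac{38003}{361}$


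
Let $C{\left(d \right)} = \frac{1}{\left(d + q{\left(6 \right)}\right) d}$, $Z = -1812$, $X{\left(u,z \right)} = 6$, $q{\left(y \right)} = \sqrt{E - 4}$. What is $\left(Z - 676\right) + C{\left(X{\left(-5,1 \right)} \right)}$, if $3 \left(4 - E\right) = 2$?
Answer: $\frac{- 4976 \sqrt{6} + 89567 i}{2 \left(\sqrt{6} - 18 i\right)} \approx -2488.0 - 0.0037113 i$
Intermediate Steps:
$E = \frac{10}{3}$ ($E = 4 - \frac{2}{3} = \frac{10}{3} \approx 3.3333$)
$q{\left(y \right)} = \frac{i \sqrt{6}}{3}$ ($q{\left(y \right)} = \sqrt{\frac{10}{3} - 4} = \sqrt{- \frac{2}{3}} = \frac{i \sqrt{6}}{3}$)
$C{\left(d \right)} = \frac{1}{d \left(d + \frac{i \sqrt{6}}{3}\right)}$ ($C{\left(d \right)} = \frac{1}{\left(d + \frac{i \sqrt{6}}{3}\right) d} = \frac{1}{d \left(d + \frac{i \sqrt{6}}{3}\right)}$)
$\left(Z - 676\right) + C{\left(X{\left(-5,1 \right)} \right)} = \left(-1812 - 676\right) + \frac{3}{6 \left(3 \cdot 6 + i \sqrt{6}\right)} = \left(-1812 - 676\right) + 3 \cdot \frac{1}{6} \frac{1}{18 + i \sqrt{6}} = -2488 + \frac{1}{2 \left(18 + i \sqrt{6}\right)}$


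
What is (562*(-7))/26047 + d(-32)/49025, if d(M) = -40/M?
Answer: -22037919/145937620 ≈ -0.15101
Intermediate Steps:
(562*(-7))/26047 + d(-32)/49025 = (562*(-7))/26047 - 40/(-32)/49025 = -3934*1/26047 - 40*(-1/32)*(1/49025) = -562/3721 + (5/4)*(1/49025) = -562/3721 + 1/39220 = -22037919/145937620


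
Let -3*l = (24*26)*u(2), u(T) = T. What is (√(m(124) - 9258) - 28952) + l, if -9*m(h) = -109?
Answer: -29368 + I*√83213/3 ≈ -29368.0 + 96.156*I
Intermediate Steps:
m(h) = 109/9 (m(h) = -⅑*(-109) = 109/9)
l = -416 (l = -24*26*2/3 = -208*2 = -⅓*1248 = -416)
(√(m(124) - 9258) - 28952) + l = (√(109/9 - 9258) - 28952) - 416 = (√(-83213/9) - 28952) - 416 = (I*√83213/3 - 28952) - 416 = (-28952 + I*√83213/3) - 416 = -29368 + I*√83213/3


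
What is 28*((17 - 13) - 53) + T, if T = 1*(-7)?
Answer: -1379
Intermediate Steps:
T = -7
28*((17 - 13) - 53) + T = 28*((17 - 13) - 53) - 7 = 28*(4 - 53) - 7 = 28*(-49) - 7 = -1372 - 7 = -1379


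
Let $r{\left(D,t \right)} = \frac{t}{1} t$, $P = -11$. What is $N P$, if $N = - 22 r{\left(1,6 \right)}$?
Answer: $8712$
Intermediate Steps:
$r{\left(D,t \right)} = t^{2}$ ($r{\left(D,t \right)} = t 1 t = t t = t^{2}$)
$N = -792$ ($N = - 22 \cdot 6^{2} = \left(-22\right) 36 = -792$)
$N P = \left(-792\right) \left(-11\right) = 8712$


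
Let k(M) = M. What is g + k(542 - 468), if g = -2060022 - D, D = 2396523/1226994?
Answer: -842515410945/408998 ≈ -2.0600e+6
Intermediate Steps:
D = 798841/408998 (D = 2396523*(1/1226994) = 798841/408998 ≈ 1.9532)
g = -842545676797/408998 (g = -2060022 - 1*798841/408998 = -2060022 - 798841/408998 = -842545676797/408998 ≈ -2.0600e+6)
g + k(542 - 468) = -842545676797/408998 + (542 - 468) = -842545676797/408998 + 74 = -842515410945/408998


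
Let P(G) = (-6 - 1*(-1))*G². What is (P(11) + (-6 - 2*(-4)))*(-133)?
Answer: 80199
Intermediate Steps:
P(G) = -5*G² (P(G) = (-6 + 1)*G² = -5*G²)
(P(11) + (-6 - 2*(-4)))*(-133) = (-5*11² + (-6 - 2*(-4)))*(-133) = (-5*121 + (-6 + 8))*(-133) = (-605 + 2)*(-133) = -603*(-133) = 80199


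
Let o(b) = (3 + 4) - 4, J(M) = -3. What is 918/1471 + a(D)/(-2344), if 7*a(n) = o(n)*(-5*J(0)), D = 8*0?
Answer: 14996349/24136168 ≈ 0.62132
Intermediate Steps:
o(b) = 3 (o(b) = 7 - 4 = 3)
D = 0
a(n) = 45/7 (a(n) = (3*(-5*(-3)))/7 = (3*15)/7 = (1/7)*45 = 45/7)
918/1471 + a(D)/(-2344) = 918/1471 + (45/7)/(-2344) = 918*(1/1471) + (45/7)*(-1/2344) = 918/1471 - 45/16408 = 14996349/24136168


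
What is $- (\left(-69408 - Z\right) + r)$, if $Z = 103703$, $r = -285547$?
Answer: $458658$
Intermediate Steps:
$- (\left(-69408 - Z\right) + r) = - (\left(-69408 - 103703\right) - 285547) = - (-173111 - 285547) = \left(-1\right) \left(-458658\right) = 458658$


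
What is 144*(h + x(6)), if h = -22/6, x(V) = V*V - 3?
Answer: 4224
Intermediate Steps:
x(V) = -3 + V**2 (x(V) = V**2 - 3 = -3 + V**2)
h = -11/3 (h = -22/6 = -2*11/6 = -11/3 ≈ -3.6667)
144*(h + x(6)) = 144*(-11/3 + (-3 + 6**2)) = 144*(-11/3 + (-3 + 36)) = 144*(-11/3 + 33) = 144*(88/3) = 4224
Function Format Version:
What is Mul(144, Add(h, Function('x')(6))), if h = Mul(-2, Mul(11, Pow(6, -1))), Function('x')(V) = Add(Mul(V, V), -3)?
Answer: 4224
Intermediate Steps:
Function('x')(V) = Add(-3, Pow(V, 2)) (Function('x')(V) = Add(Pow(V, 2), -3) = Add(-3, Pow(V, 2)))
h = Rational(-11, 3) (h = Mul(-2, Mul(11, Rational(1, 6))) = Mul(-2, Rational(11, 6)) = Rational(-11, 3) ≈ -3.6667)
Mul(144, Add(h, Function('x')(6))) = Mul(144, Add(Rational(-11, 3), Add(-3, Pow(6, 2)))) = Mul(144, Add(Rational(-11, 3), Add(-3, 36))) = Mul(144, Add(Rational(-11, 3), 33)) = Mul(144, Rational(88, 3)) = 4224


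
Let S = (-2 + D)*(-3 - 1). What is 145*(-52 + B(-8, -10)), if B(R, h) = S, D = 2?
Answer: -7540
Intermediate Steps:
S = 0 (S = (-2 + 2)*(-3 - 1) = 0*(-4) = 0)
B(R, h) = 0
145*(-52 + B(-8, -10)) = 145*(-52 + 0) = 145*(-52) = -7540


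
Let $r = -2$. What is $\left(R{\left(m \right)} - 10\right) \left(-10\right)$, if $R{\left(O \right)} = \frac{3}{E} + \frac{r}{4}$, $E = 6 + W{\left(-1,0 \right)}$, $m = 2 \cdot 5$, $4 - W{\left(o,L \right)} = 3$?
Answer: $\frac{705}{7} \approx 100.71$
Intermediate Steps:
$W{\left(o,L \right)} = 1$ ($W{\left(o,L \right)} = 4 - 3 = 1$)
$m = 10$
$E = 7$ ($E = 6 + 1 = 7$)
$R{\left(O \right)} = - \frac{1}{14}$ ($R{\left(O \right)} = \frac{3}{7} - \frac{2}{4} = 3 \cdot \frac{1}{7} - \frac{1}{2} = \frac{3}{7} - \frac{1}{2} = - \frac{1}{14}$)
$\left(R{\left(m \right)} - 10\right) \left(-10\right) = \left(- \frac{1}{14} - 10\right) \left(-10\right) = \left(- \frac{141}{14}\right) \left(-10\right) = \frac{705}{7}$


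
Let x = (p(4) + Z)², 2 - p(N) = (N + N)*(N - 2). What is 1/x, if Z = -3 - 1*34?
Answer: 1/2601 ≈ 0.00038447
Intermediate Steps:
p(N) = 2 - 2*N*(-2 + N) (p(N) = 2 - (N + N)*(N - 2) = 2 - 2*N*(-2 + N))
Z = -37 (Z = -3 - 34 = -37)
x = 2601 (x = ((2 - 2*4² + 4*4) - 37)² = ((2 - 2*16 + 16) - 37)² = ((2 - 32 + 16) - 37)² = (-14 - 37)² = (-51)² = 2601)
1/x = 1/2601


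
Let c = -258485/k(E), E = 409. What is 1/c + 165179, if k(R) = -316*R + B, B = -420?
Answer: 42696423479/258485 ≈ 1.6518e+5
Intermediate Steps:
k(R) = -420 - 316*R (k(R) = -316*R - 420 = -420 - 316*R)
c = 258485/129664 (c = -258485/(-420 - 316*409) = -258485/(-420 - 129244) = -258485/(-129664) = -258485*(-1/129664) = 258485/129664 ≈ 1.9935)
1/c + 165179 = 1/(258485/129664) + 165179 = 129664/258485 + 165179 = 42696423479/258485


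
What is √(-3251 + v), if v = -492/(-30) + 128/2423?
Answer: I*√474744919985/12115 ≈ 56.873*I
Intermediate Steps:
v = 199326/12115 (v = -492*(-1/30) + 128*(1/2423) = 82/5 + 128/2423 = 199326/12115 ≈ 16.453)
√(-3251 + v) = √(-3251 + 199326/12115) = √(-39186539/12115) = I*√474744919985/12115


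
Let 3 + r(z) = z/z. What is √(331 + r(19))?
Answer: √329 ≈ 18.138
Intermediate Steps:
r(z) = -2 (r(z) = -3 + z/z = -3 + 1 = -2)
√(331 + r(19)) = √(331 - 2) = √329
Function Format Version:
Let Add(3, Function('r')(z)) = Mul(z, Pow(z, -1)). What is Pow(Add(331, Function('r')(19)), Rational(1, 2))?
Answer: Pow(329, Rational(1, 2)) ≈ 18.138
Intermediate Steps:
Function('r')(z) = -2 (Function('r')(z) = Add(-3, Mul(z, Pow(z, -1))) = Add(-3, 1) = -2)
Pow(Add(331, Function('r')(19)), Rational(1, 2)) = Pow(Add(331, -2), Rational(1, 2)) = Pow(329, Rational(1, 2))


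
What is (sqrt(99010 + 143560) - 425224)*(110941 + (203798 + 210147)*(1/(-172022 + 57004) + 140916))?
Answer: -1426452644337993805636/57509 + 6709182192623153*sqrt(242570)/115018 ≈ -2.4775e+16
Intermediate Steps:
(sqrt(99010 + 143560) - 425224)*(110941 + (203798 + 210147)*(1/(-172022 + 57004) + 140916)) = (sqrt(242570) - 425224)*(110941 + 413945*(1/(-115018) + 140916)) = (-425224 + sqrt(242570))*(110941 + 413945*(-1/115018 + 140916)) = (-425224 + sqrt(242570))*(110941 + 413945*(16207876487/115018)) = (-425224 + sqrt(242570))*(110941 + 6709169432411215/115018) = (-425224 + sqrt(242570))*(6709182192623153/115018) = -1426452644337993805636/57509 + 6709182192623153*sqrt(242570)/115018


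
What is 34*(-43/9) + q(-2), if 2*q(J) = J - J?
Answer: -1462/9 ≈ -162.44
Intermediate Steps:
q(J) = 0 (q(J) = (J - J)/2 = (½)*0 = 0)
34*(-43/9) + q(-2) = 34*(-43/9) + 0 = -1462/9 + 0 = -1462/9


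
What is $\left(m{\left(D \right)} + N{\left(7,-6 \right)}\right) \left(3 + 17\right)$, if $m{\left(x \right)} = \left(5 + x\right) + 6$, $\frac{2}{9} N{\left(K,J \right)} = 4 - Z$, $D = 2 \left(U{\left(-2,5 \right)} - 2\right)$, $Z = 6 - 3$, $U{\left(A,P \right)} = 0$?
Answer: $230$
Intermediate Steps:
$Z = 3$
$D = -4$ ($D = 2 \left(0 - 2\right) = 2 \left(-2\right) = -4$)
$N{\left(K,J \right)} = \frac{9}{2}$ ($N{\left(K,J \right)} = \frac{9 \left(4 - 3\right)}{2} = \frac{9}{2} \cdot 1 = \frac{9}{2}$)
$m{\left(x \right)} = 11 + x$
$\left(m{\left(D \right)} + N{\left(7,-6 \right)}\right) \left(3 + 17\right) = \left(\left(11 - 4\right) + \frac{9}{2}\right) \left(3 + 17\right) = \left(7 + \frac{9}{2}\right) 20 = \frac{23}{2} \cdot 20 = 230$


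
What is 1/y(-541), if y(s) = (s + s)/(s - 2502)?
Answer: 3043/1082 ≈ 2.8124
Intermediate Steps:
y(s) = 2*s/(-2502 + s) (y(s) = (2*s)/(-2502 + s) = 2*s/(-2502 + s))
1/y(-541) = 1/(2*(-541)/(-2502 - 541)) = 1/(2*(-541)/(-3043)) = 1/(2*(-541)*(-1/3043)) = 1/(1082/3043) = 3043/1082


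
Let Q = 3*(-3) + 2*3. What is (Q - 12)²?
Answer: 225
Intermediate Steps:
Q = -3 (Q = -9 + 6 = -3)
(Q - 12)² = (-3 - 12)² = (-15)² = 225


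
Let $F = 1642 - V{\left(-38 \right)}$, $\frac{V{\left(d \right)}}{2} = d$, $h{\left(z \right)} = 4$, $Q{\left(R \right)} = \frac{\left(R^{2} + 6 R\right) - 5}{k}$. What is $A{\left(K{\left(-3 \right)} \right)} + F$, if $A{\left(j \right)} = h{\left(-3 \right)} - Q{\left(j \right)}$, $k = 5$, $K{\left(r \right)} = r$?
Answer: $\frac{8624}{5} \approx 1724.8$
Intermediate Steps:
$Q{\left(R \right)} = -1 + \frac{R^{2}}{5} + \frac{6 R}{5}$ ($Q{\left(R \right)} = \frac{\left(R^{2} + 6 R\right) - 5}{5} = \left(-5 + R^{2} + 6 R\right) \frac{1}{5} = -1 + \frac{R^{2}}{5} + \frac{6 R}{5}$)
$V{\left(d \right)} = 2 d$
$A{\left(j \right)} = 5 - \frac{6 j}{5} - \frac{j^{2}}{5}$ ($A{\left(j \right)} = 4 - \left(-1 + \frac{j^{2}}{5} + \frac{6 j}{5}\right) = 5 - \frac{6 j}{5} - \frac{j^{2}}{5}$)
$F = 1718$ ($F = 1642 - 2 \left(-38\right) = 1642 - -76 = 1642 + 76 = 1718$)
$A{\left(K{\left(-3 \right)} \right)} + F = \left(5 - - \frac{18}{5} - \frac{\left(-3\right)^{2}}{5}\right) + 1718 = \left(5 + \frac{18}{5} - \frac{9}{5}\right) + 1718 = \frac{34}{5} + 1718 = \frac{8624}{5}$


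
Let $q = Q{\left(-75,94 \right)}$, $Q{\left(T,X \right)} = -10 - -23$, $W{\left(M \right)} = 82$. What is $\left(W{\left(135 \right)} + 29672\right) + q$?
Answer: $29767$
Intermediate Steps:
$Q{\left(T,X \right)} = 13$ ($Q{\left(T,X \right)} = -10 + 23 = 13$)
$q = 13$
$\left(W{\left(135 \right)} + 29672\right) + q = \left(82 + 29672\right) + 13 = 29754 + 13 = 29767$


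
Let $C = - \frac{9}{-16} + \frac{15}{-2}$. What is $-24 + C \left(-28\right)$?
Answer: $\frac{681}{4} \approx 170.25$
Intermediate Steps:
$C = - \frac{111}{16}$ ($C = \left(-9\right) \left(- \frac{1}{16}\right) + 15 \left(- \frac{1}{2}\right) = \frac{9}{16} - \frac{15}{2} = - \frac{111}{16} \approx -6.9375$)
$-24 + C \left(-28\right) = -24 - - \frac{777}{4} = -24 + \frac{777}{4} = \frac{681}{4}$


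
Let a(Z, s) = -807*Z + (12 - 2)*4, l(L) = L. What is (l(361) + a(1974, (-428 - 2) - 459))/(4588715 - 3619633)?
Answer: -1592617/969082 ≈ -1.6434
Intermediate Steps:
a(Z, s) = 40 - 807*Z (a(Z, s) = -807*Z + 10*4 = -807*Z + 40 = 40 - 807*Z)
(l(361) + a(1974, (-428 - 2) - 459))/(4588715 - 3619633) = (361 + (40 - 807*1974))/(4588715 - 3619633) = (361 + (40 - 1593018))/969082 = (361 - 1592978)*(1/969082) = -1592617*1/969082 = -1592617/969082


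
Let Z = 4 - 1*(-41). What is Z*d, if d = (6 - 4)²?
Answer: 180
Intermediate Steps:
Z = 45 (Z = 4 + 41 = 45)
d = 4 (d = 2² = 4)
Z*d = 45*4 = 180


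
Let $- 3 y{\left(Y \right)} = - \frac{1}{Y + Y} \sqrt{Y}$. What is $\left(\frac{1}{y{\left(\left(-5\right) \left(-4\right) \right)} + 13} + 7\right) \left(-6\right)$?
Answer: $- \frac{5166678}{121679} + \frac{72 \sqrt{5}}{121679} \approx -42.46$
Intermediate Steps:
$y{\left(Y \right)} = \frac{1}{6 \sqrt{Y}}$ ($y{\left(Y \right)} = - \frac{- \frac{1}{Y + Y} \sqrt{Y}}{3} = - \frac{- \frac{1}{2 Y} \sqrt{Y}}{3} = - \frac{\left(- \frac{1}{2}\right) \frac{1}{\sqrt{Y}}}{3} = \frac{1}{6 \sqrt{Y}}$)
$\left(\frac{1}{y{\left(\left(-5\right) \left(-4\right) \right)} + 13} + 7\right) \left(-6\right) = \left(\frac{1}{\frac{1}{6 \cdot 2 \sqrt{5}} + 13} + 7\right) \left(-6\right) = \left(\frac{1}{\frac{\frac{1}{10} \sqrt{5}}{6} + 13} + 7\right) \left(-6\right) = \left(\frac{1}{\frac{\sqrt{5}}{60} + 13} + 7\right) \left(-6\right) = \left(\frac{1}{13 + \frac{\sqrt{5}}{60}} + 7\right) \left(-6\right) = \left(7 + \frac{1}{13 + \frac{\sqrt{5}}{60}}\right) \left(-6\right) = -42 - \frac{6}{13 + \frac{\sqrt{5}}{60}}$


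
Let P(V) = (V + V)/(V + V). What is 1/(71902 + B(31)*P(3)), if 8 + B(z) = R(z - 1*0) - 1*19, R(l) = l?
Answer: 1/71906 ≈ 1.3907e-5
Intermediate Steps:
P(V) = 1 (P(V) = (2*V)/((2*V)) = (2*V)*(1/(2*V)) = 1)
B(z) = -27 + z (B(z) = -8 + ((z - 1*0) - 1*19) = -8 + ((z + 0) - 19) = -8 + (z - 19) = -8 + (-19 + z) = -27 + z)
1/(71902 + B(31)*P(3)) = 1/(71902 + (-27 + 31)*1) = 1/(71902 + 4*1) = 1/(71902 + 4) = 1/71906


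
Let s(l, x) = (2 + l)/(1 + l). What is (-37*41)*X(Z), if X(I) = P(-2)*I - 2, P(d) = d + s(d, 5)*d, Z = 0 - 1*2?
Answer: -3034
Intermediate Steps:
s(l, x) = (2 + l)/(1 + l)
Z = -2 (Z = 0 - 2 = -2)
P(d) = d + d*(2 + d)/(1 + d) (P(d) = d + ((2 + d)/(1 + d))*d = d + d*(2 + d)/(1 + d))
X(I) = -2 - 2*I (X(I) = (-2*(3 + 2*(-2))/(1 - 2))*I - 2 = (-2*(3 - 4)/(-1))*I - 2 = (-2*(-1)*(-1))*I - 2 = -2*I - 2 = -2 - 2*I)
(-37*41)*X(Z) = (-37*41)*(-2 - 2*(-2)) = -1517*(-2 + 4) = -1517*2 = -3034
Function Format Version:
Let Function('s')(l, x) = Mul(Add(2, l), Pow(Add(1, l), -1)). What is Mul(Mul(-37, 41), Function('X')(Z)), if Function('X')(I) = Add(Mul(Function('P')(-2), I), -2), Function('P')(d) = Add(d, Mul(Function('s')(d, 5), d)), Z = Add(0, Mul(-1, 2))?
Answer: -3034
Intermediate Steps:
Function('s')(l, x) = Mul(Pow(Add(1, l), -1), Add(2, l))
Z = -2 (Z = Add(0, -2) = -2)
Function('P')(d) = Add(d, Mul(d, Pow(Add(1, d), -1), Add(2, d))) (Function('P')(d) = Add(d, Mul(Mul(Pow(Add(1, d), -1), Add(2, d)), d)) = Add(d, Mul(d, Pow(Add(1, d), -1), Add(2, d))))
Function('X')(I) = Add(-2, Mul(-2, I)) (Function('X')(I) = Add(Mul(Mul(-2, Pow(Add(1, -2), -1), Add(3, Mul(2, -2))), I), -2) = Add(Mul(Mul(-2, Pow(-1, -1), Add(3, -4)), I), -2) = Add(Mul(Mul(-2, -1, -1), I), -2) = Add(Mul(-2, I), -2) = Add(-2, Mul(-2, I)))
Mul(Mul(-37, 41), Function('X')(Z)) = Mul(Mul(-37, 41), Add(-2, Mul(-2, -2))) = Mul(-1517, Add(-2, 4)) = Mul(-1517, 2) = -3034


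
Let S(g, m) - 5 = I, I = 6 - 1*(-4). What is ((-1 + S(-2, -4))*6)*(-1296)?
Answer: -108864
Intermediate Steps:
I = 10 (I = 6 + 4 = 10)
S(g, m) = 15 (S(g, m) = 5 + 10 = 15)
((-1 + S(-2, -4))*6)*(-1296) = ((-1 + 15)*6)*(-1296) = (14*6)*(-1296) = 84*(-1296) = -108864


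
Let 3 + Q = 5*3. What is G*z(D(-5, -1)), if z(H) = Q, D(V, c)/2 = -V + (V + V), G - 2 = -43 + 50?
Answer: 108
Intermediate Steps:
G = 9 (G = 2 + (-43 + 50) = 2 + 7 = 9)
D(V, c) = 2*V (D(V, c) = 2*(-V + (V + V)) = 2*(-V + 2*V) = 2*V)
Q = 12 (Q = -3 + 5*3 = -3 + 15 = 12)
z(H) = 12
G*z(D(-5, -1)) = 9*12 = 108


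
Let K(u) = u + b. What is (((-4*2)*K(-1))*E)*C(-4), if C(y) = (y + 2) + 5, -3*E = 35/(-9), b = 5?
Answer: -1120/9 ≈ -124.44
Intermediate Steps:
K(u) = 5 + u (K(u) = u + 5 = 5 + u)
E = 35/27 (E = -35/(3*(-9)) = -35*(-1)/(3*9) = -⅓*(-35/9) = 35/27 ≈ 1.2963)
C(y) = 7 + y (C(y) = (2 + y) + 5 = 7 + y)
(((-4*2)*K(-1))*E)*C(-4) = (((-4*2)*(5 - 1))*(35/27))*(7 - 4) = (-8*4*(35/27))*3 = -32*35/27*3 = -1120/27*3 = -1120/9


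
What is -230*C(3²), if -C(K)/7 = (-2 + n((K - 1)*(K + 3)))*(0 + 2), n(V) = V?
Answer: 302680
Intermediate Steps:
C(K) = 28 - 14*(-1 + K)*(3 + K) (C(K) = -7*(-2 + (K - 1)*(K + 3))*(0 + 2) = -7*(-2 + (-1 + K)*(3 + K))*2 = -7*(-4 + 2*(-1 + K)*(3 + K)) = 28 - 14*(-1 + K)*(3 + K))
-230*C(3²) = -230*(70 - 28*3² - 14*(3²)²) = -230*(70 - 28*9 - 14*9²) = -230*(70 - 252 - 14*81) = -230*(70 - 252 - 1134) = -230*(-1316) = 302680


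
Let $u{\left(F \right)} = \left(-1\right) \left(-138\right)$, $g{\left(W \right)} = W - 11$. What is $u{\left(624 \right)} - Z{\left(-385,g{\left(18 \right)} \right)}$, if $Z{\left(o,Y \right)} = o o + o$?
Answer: $-147702$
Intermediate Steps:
$g{\left(W \right)} = -11 + W$
$Z{\left(o,Y \right)} = o + o^{2}$ ($Z{\left(o,Y \right)} = o^{2} + o = o + o^{2}$)
$u{\left(F \right)} = 138$
$u{\left(624 \right)} - Z{\left(-385,g{\left(18 \right)} \right)} = 138 - - 385 \left(1 - 385\right) = 138 - \left(-385\right) \left(-384\right) = 138 - 147840 = -147702$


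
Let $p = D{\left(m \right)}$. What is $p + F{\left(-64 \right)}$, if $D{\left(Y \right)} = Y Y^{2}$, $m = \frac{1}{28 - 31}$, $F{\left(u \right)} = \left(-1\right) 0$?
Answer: $- \frac{1}{27} \approx -0.037037$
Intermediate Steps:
$F{\left(u \right)} = 0$
$m = - \frac{1}{3}$ ($m = \frac{1}{-3} = - \frac{1}{3} \approx -0.33333$)
$D{\left(Y \right)} = Y^{3}$
$p = - \frac{1}{27}$ ($p = \left(- \frac{1}{3}\right)^{3} = - \frac{1}{27} \approx -0.037037$)
$p + F{\left(-64 \right)} = - \frac{1}{27} + 0 = - \frac{1}{27}$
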